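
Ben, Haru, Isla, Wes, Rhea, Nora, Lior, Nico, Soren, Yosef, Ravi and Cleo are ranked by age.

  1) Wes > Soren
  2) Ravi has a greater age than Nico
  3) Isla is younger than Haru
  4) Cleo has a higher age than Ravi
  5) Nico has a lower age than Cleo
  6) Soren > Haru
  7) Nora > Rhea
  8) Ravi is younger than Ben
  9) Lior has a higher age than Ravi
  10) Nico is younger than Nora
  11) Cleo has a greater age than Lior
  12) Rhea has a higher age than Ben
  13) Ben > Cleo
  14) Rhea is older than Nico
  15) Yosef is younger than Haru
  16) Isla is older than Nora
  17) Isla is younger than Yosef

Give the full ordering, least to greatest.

Nico < Ravi < Lior < Cleo < Ben < Rhea < Nora < Isla < Yosef < Haru < Soren < Wes

Nothing is placed below Nico, so it is least; from there Nico < Ravi; Ravi < Lior; Lior < Cleo; Cleo < Ben; Ben < Rhea; Rhea < Nora; Nora < Isla; Isla < Yosef; Yosef < Haru; Haru < Soren; Soren < Wes, each given directly.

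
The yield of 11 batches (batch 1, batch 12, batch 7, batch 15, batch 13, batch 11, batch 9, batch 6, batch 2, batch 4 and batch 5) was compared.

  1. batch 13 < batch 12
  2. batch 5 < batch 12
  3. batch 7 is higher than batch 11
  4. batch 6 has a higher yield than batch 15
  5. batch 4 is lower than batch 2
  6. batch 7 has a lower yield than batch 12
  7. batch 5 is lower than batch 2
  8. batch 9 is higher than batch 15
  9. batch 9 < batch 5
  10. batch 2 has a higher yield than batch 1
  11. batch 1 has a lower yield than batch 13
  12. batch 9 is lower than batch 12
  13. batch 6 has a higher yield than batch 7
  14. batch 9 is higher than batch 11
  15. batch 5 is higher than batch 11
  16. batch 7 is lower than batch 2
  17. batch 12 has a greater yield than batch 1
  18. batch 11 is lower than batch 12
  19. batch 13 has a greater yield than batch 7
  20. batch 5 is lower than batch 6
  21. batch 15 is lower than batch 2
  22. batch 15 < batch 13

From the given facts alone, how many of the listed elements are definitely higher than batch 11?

7

The elements the relations force above batch 11 are batch 9, batch 7, batch 5, batch 13, batch 6, batch 12, batch 2 — no chain reaches any other.
That is 7.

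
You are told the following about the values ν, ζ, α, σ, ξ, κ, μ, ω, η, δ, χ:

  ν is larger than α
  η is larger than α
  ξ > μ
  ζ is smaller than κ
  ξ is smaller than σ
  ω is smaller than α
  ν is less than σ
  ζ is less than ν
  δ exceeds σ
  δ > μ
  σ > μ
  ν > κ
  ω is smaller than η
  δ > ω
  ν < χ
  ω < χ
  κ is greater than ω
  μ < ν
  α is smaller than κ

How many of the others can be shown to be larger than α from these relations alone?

The elements the relations force above α are κ, ν, χ, η, σ, δ — no chain reaches any other.
That is 6.

6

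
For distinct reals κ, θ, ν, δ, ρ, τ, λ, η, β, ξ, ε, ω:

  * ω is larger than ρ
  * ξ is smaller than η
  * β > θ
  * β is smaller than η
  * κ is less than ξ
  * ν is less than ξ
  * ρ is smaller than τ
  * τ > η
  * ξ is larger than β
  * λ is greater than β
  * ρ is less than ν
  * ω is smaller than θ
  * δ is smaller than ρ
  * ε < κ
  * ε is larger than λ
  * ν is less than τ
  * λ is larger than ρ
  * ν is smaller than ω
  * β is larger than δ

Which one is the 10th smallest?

Piecing the relations together gives one ordering: δ < ρ < ν < ω < θ < β < λ < ε < κ < ξ < η < τ.
Counting 10 from the smallest end gives ξ.

ξ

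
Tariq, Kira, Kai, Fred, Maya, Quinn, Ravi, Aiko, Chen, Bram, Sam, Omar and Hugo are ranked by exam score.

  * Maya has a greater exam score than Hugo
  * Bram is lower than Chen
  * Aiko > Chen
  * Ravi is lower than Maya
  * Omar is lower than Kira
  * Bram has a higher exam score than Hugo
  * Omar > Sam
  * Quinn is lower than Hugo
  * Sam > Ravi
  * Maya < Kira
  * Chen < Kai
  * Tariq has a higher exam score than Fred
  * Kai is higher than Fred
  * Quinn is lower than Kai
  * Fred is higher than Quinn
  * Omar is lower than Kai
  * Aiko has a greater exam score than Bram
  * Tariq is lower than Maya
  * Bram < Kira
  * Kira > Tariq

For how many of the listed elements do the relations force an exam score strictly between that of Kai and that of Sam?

The relations place Sam below Kai. An element lies strictly between them when it is forced above Sam and also forced below Kai.
Above Sam: {Omar, Kira}. Below Kai: {Quinn, Hugo, Ravi, Fred, Bram, Chen, Omar}.
Intersection: {Omar} — 1.

1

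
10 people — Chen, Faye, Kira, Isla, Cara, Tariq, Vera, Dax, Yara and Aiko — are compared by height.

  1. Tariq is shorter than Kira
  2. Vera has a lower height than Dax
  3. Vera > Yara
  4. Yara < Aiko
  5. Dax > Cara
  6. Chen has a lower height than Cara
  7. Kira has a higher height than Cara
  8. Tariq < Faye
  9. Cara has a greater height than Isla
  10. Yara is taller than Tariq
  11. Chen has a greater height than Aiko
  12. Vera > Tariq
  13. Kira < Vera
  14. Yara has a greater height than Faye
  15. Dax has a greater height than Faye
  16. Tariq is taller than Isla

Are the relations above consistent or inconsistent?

The single ordering Isla < Tariq < Faye < Yara < Aiko < Chen < Cara < Kira < Vera < Dax satisfies every listed relation, so no contradiction arises.

consistent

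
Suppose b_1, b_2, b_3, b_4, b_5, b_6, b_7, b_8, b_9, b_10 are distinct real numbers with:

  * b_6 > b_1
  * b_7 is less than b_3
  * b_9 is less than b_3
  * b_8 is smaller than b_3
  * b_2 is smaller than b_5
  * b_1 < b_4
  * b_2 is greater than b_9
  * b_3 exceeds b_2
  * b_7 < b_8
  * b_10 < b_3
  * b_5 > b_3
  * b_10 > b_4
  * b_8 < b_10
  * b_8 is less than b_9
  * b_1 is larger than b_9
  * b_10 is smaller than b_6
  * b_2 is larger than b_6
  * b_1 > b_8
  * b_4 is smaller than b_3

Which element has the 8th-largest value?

Piecing the relations together gives one ordering: b_7 < b_8 < b_9 < b_1 < b_4 < b_10 < b_6 < b_2 < b_3 < b_5.
Counting 8 from the largest end gives b_9.

b_9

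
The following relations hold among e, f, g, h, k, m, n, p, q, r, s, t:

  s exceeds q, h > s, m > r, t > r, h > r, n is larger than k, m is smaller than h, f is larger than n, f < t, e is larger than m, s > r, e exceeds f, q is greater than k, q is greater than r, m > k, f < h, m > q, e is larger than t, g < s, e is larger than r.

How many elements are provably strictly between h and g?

The relations place g below h. An element lies strictly between them when it is forced above g and also forced below h.
Above g: {s}. Below h: {k, r, q, n, s, f, m}.
Intersection: {s} — 1.

1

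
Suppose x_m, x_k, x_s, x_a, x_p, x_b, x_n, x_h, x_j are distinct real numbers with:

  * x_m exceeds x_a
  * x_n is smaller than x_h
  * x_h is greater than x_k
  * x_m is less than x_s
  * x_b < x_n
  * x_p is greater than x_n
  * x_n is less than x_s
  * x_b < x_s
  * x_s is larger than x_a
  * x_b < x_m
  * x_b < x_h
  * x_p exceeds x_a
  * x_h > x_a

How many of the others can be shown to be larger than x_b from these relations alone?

5

The elements the relations force above x_b are x_n, x_p, x_m, x_s, x_h — no chain reaches any other.
That is 5.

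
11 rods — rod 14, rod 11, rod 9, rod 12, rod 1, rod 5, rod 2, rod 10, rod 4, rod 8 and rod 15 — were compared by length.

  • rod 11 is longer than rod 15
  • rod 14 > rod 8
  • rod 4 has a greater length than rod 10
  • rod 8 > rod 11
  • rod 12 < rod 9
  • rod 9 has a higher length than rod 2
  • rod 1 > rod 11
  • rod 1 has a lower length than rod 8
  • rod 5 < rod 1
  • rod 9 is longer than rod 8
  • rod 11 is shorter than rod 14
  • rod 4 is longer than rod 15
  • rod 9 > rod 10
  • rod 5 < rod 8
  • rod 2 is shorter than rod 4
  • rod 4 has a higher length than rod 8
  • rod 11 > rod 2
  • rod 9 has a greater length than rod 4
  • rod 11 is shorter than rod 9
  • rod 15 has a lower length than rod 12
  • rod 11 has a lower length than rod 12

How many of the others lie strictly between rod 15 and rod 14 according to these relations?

Chaining upward from rod 15 reaches: rod 11, rod 1, rod 12, rod 8, rod 4, rod 9.
Chaining downward from rod 14 reaches: rod 5, rod 2, rod 11, rod 1, rod 8.
Strictly between rod 15 and rod 14 are those in both lists: rod 11, rod 1, rod 8 — 3 elements.

3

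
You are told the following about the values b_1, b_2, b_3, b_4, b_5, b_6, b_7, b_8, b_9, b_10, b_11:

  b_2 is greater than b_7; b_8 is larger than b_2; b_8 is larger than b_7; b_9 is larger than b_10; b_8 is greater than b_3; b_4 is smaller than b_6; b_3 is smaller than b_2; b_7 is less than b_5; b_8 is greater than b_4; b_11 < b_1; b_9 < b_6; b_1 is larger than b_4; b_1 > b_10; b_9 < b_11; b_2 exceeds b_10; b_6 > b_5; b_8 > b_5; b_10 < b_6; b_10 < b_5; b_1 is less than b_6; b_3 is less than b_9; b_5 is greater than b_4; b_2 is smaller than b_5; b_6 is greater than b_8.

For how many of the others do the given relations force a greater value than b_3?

7

The elements the relations force above b_3 are b_9, b_11, b_1, b_2, b_5, b_8, b_6 — no chain reaches any other.
That is 7.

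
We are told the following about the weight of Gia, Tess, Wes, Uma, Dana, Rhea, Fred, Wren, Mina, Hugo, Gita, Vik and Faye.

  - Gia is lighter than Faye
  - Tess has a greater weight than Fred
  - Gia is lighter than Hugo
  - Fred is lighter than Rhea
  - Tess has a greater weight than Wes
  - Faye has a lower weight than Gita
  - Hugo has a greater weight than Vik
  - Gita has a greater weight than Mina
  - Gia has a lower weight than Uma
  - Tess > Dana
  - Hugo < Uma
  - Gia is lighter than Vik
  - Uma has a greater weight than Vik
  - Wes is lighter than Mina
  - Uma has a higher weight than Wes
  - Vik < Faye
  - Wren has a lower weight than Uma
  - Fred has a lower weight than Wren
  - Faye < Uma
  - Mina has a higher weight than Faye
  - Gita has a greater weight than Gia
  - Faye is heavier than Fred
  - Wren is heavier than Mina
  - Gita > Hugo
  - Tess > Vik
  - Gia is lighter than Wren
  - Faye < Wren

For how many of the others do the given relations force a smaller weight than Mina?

Directly below Mina: Wes, Faye.
One step further: Gia, Vik, Fred (5 so far).
No other element is forced below Mina by the given relations, so the count is 5.

5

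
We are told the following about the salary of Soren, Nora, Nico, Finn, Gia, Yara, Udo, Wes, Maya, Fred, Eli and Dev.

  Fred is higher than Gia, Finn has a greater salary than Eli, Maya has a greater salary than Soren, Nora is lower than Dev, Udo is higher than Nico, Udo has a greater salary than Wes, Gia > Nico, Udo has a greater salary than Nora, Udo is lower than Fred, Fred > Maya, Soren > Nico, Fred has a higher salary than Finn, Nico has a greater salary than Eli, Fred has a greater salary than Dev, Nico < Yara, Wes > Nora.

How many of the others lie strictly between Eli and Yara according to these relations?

The relations place Eli below Yara. An element lies strictly between them when it is forced above Eli and also forced below Yara.
Above Eli: {Nico, Gia, Soren, Maya, Finn, Udo, Fred}. Below Yara: {Nico}.
Intersection: {Nico} — 1.

1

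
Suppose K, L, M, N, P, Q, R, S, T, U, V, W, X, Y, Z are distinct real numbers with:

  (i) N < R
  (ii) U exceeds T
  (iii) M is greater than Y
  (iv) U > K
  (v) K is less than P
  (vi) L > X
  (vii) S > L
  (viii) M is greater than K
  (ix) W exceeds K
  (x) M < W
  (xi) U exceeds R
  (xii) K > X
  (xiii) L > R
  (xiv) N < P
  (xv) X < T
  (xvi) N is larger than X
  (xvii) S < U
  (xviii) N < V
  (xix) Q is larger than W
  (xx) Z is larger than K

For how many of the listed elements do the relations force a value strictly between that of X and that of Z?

Chaining upward from X reaches: T, N, R, V, K, P, M, W, L, S, U, Q.
Chaining downward from Z reaches: K.
Strictly between X and Z are those in both lists: K — 1 element.

1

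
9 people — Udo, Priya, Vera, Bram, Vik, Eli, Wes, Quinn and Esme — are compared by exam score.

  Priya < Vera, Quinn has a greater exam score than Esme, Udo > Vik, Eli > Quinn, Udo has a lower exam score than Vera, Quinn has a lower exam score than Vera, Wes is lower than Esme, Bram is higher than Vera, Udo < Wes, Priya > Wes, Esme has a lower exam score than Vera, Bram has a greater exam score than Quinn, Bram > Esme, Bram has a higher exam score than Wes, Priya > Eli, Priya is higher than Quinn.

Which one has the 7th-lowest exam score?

Piecing the relations together gives one ordering: Vik < Udo < Wes < Esme < Quinn < Eli < Priya < Vera < Bram.
The 7th smallest is Priya.

Priya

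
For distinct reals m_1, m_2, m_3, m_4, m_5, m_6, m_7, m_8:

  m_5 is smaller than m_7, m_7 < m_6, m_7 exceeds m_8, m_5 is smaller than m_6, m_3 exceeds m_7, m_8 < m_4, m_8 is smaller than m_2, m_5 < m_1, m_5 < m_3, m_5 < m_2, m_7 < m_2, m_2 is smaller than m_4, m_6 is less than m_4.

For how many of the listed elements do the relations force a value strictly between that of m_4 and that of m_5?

The relations place m_5 below m_4. An element lies strictly between them when it is forced above m_5 and also forced below m_4.
Above m_5: {m_7, m_1, m_6, m_2, m_3}. Below m_4: {m_8, m_7, m_6, m_2}.
Intersection: {m_7, m_6, m_2} — 3.

3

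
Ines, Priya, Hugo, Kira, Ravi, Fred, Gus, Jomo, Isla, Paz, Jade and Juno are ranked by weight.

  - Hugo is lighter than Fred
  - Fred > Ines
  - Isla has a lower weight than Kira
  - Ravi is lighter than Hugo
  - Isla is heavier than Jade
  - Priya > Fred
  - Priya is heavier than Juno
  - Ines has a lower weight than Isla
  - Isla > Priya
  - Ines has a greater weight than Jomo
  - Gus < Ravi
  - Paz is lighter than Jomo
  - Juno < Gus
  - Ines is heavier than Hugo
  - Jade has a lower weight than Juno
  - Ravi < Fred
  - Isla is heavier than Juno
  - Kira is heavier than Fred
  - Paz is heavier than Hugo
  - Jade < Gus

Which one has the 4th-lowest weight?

Ravi

The consecutive relations fix a unique order: Jade < Juno < Gus < Ravi < Hugo < Paz < Jomo < Ines < Fred < Priya < Isla < Kira.
The 4th smallest is Ravi.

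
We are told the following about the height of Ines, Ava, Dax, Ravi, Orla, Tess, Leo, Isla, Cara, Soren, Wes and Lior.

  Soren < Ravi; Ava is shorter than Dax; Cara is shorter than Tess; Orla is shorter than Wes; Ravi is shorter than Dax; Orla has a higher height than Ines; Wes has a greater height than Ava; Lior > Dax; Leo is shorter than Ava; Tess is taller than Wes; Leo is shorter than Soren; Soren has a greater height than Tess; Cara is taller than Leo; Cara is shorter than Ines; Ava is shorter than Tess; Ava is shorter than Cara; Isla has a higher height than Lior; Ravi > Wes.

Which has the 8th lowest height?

Chaining the given pairs: Leo < Ava < Cara < Ines < Orla < Wes < Tess < Soren < Ravi < Dax < Lior < Isla.
Counting 8 from the smallest end gives Soren.

Soren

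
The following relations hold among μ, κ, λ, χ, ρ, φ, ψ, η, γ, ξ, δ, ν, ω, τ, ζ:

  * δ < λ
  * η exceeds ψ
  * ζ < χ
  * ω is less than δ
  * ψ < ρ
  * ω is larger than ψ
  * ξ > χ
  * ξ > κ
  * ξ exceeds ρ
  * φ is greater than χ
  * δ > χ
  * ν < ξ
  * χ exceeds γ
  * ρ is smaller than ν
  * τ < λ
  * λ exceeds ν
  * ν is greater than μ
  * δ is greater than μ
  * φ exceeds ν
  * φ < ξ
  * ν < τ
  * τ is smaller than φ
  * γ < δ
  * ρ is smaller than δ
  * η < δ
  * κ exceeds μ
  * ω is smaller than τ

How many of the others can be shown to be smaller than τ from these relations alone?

From τ the given relations immediately reach ω, ν.
From those, ψ, ρ, μ — 5 in total.
No other element is forced below τ by the given relations, so the count is 5.

5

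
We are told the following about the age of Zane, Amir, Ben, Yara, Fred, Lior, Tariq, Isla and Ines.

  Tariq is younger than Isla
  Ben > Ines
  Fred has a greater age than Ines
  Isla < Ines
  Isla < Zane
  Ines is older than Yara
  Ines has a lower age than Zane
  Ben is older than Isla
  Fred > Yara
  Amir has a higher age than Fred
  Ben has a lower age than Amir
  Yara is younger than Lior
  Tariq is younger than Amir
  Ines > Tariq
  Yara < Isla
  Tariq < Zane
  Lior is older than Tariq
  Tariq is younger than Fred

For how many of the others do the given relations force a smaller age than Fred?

The elements the relations force below Fred are Yara, Tariq, Isla, Ines — no chain reaches any other.
That is 4.

4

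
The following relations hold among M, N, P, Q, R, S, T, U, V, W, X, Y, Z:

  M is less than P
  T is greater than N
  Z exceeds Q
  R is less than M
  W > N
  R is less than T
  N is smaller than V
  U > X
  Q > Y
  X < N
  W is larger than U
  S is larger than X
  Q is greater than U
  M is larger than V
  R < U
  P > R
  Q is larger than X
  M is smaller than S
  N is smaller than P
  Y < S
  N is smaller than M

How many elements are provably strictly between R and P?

1

Chaining upward from R reaches: U, M, Q, Z, W, S, T.
Chaining downward from P reaches: X, N, V, M.
Strictly between R and P are those in both lists: M — 1 element.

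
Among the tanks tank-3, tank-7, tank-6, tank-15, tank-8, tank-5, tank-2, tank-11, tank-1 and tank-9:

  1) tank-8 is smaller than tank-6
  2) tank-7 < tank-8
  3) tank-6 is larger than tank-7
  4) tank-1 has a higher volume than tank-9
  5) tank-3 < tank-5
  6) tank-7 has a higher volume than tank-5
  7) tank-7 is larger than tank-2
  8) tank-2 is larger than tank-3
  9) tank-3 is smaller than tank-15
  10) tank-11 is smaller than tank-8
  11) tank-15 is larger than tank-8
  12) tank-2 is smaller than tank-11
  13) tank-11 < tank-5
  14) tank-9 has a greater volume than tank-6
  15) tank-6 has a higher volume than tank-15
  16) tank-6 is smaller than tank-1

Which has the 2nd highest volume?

Chaining the given pairs: tank-3 < tank-2 < tank-11 < tank-5 < tank-7 < tank-8 < tank-15 < tank-6 < tank-9 < tank-1.
The 2nd largest is tank-9.

tank-9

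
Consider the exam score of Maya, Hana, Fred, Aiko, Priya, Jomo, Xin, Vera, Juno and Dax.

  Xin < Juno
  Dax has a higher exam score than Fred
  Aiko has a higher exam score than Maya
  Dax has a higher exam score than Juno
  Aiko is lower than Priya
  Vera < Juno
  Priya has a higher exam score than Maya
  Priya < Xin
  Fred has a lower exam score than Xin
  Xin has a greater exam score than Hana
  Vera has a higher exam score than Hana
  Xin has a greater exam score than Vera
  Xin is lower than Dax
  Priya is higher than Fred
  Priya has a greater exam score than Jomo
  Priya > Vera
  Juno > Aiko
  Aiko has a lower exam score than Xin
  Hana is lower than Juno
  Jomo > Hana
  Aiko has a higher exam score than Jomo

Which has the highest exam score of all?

Dax

Chaining downward from Dax: directly below it, Fred, Xin, Juno; then Hana, Vera, Aiko, Priya; then Jomo, Maya.
That covers every other element, and nothing is given above Dax, so Dax is the highest exam score.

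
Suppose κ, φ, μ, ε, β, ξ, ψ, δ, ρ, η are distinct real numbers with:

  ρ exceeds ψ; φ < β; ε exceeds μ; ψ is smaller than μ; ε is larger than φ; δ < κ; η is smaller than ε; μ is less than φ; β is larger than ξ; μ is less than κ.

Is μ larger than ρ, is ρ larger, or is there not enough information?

undetermined

Following every chain through μ: above μ we get κ, φ, ε, β; below μ we get ψ.
ρ is not reached, and no chain runs the other way from ρ to μ.
So the given relations leave the order of μ and ρ undetermined.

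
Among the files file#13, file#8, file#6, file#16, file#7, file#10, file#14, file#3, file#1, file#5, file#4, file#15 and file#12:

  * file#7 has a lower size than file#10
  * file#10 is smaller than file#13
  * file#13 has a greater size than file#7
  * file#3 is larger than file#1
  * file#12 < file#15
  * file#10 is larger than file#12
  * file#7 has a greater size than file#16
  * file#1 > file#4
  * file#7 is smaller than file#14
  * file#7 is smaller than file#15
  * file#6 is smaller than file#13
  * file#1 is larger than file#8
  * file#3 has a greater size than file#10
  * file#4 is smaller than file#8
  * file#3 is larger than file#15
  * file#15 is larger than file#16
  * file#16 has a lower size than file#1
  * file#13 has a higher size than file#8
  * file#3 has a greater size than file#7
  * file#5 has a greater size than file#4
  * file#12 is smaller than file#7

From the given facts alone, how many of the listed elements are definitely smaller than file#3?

8

From file#3 the given relations immediately reach file#7, file#10, file#1, file#15.
From those, file#12, file#4, file#16, file#8 — 8 in total.
No other element is forced below file#3 by the given relations, so the count is 8.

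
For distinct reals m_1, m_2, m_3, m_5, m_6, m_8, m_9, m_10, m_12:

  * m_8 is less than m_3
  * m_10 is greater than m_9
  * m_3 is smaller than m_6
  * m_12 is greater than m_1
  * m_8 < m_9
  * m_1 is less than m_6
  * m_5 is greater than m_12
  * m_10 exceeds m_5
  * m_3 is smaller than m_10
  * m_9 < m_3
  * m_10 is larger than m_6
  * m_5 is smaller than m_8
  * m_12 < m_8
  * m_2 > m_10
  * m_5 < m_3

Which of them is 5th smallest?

m_9

Chaining the given pairs: m_1 < m_12 < m_5 < m_8 < m_9 < m_3 < m_6 < m_10 < m_2.
The 5th smallest is m_9.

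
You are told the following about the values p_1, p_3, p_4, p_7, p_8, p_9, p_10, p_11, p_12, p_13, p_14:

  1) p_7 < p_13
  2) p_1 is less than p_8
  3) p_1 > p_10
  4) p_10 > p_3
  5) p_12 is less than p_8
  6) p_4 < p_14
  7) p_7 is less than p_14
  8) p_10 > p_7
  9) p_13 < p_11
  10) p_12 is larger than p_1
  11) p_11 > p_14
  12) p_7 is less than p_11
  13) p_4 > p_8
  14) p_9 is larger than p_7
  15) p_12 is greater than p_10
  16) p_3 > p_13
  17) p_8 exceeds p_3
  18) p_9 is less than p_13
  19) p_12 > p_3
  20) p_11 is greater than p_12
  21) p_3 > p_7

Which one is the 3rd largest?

p_4

Chaining the given pairs: p_7 < p_9 < p_13 < p_3 < p_10 < p_1 < p_12 < p_8 < p_4 < p_14 < p_11.
Counting 3 from the largest end gives p_4.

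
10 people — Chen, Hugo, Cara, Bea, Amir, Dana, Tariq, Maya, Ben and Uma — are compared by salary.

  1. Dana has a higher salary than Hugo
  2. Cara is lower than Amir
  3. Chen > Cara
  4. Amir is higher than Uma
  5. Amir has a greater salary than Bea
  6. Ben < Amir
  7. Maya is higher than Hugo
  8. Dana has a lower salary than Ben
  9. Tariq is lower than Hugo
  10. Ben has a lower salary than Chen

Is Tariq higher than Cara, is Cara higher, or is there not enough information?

undetermined

Following every chain through Tariq: above Tariq we get Hugo, Dana, Ben, Maya, Amir, Chen.
Cara is not reached, and no chain runs the other way from Cara to Tariq.
So the given relations leave the order of Tariq and Cara undetermined.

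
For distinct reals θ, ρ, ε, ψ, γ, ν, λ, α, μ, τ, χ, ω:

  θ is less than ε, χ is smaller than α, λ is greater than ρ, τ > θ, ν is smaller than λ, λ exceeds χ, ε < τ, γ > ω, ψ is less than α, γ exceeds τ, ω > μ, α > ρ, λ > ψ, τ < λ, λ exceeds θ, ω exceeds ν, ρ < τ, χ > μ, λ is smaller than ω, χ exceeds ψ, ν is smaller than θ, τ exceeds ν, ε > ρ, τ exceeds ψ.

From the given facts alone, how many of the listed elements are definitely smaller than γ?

From γ the given relations immediately reach τ, ω.
From those, ν, ρ, θ, ε, ψ, μ, λ — 9 in total.
From those, χ — 10 in total.
Nothing else is reachable below γ; 10 in all.

10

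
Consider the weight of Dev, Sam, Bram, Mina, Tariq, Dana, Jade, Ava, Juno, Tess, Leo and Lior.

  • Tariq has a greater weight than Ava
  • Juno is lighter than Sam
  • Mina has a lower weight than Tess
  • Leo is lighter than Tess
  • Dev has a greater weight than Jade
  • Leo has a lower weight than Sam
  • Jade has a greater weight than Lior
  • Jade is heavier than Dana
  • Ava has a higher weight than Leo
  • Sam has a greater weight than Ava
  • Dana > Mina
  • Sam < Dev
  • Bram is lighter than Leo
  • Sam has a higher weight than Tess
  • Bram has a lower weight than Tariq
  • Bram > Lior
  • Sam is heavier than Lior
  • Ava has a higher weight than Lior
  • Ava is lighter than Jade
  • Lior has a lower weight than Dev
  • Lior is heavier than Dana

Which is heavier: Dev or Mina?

Mina < Dana and Dana < Lior give Mina < Lior.
With Lior < Bram: Mina < Dana < Lior < Bram.
Then Bram < Leo extends the chain to Leo.
With Leo < Ava: Mina < Dana < Lior < Bram < Leo < Ava.
Then Ava < Jade extends the chain to Jade.
Then Jade < Dev extends the chain to Dev.
So Mina < Dev; Dev is the heavier of the two.

Dev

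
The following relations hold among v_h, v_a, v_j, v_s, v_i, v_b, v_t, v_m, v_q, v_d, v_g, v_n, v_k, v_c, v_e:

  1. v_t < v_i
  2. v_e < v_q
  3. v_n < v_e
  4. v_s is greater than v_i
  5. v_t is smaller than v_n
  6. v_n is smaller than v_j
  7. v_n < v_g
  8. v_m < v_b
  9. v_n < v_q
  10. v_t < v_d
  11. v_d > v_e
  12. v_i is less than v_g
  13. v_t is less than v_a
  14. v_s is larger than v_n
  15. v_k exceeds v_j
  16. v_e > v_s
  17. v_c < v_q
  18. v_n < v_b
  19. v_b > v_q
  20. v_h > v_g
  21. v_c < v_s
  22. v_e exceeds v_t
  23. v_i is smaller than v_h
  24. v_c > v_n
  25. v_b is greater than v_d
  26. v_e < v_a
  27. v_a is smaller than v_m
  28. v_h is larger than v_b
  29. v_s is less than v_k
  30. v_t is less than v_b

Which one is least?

v_t

Chaining upward from v_t: directly above it, v_n, v_i, v_e, v_d, v_a, v_b; then v_c, v_s, v_g, v_j, v_q, v_m, v_h; then v_k.
That covers every other element, and nothing is given below v_t, so v_t is the least.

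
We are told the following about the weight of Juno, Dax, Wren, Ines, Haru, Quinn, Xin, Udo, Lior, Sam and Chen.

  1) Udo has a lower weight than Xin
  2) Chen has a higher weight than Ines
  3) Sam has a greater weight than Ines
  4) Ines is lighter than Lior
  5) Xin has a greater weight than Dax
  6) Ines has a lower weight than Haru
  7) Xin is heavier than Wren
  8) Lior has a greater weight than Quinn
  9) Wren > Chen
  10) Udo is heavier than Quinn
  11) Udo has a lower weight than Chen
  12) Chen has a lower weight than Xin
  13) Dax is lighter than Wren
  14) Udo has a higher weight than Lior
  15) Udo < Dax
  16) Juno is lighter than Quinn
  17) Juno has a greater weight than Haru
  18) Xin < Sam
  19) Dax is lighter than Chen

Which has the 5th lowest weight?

Lior

The consecutive relations fix a unique order: Ines < Haru < Juno < Quinn < Lior < Udo < Dax < Chen < Wren < Xin < Sam.
The 5th smallest is Lior.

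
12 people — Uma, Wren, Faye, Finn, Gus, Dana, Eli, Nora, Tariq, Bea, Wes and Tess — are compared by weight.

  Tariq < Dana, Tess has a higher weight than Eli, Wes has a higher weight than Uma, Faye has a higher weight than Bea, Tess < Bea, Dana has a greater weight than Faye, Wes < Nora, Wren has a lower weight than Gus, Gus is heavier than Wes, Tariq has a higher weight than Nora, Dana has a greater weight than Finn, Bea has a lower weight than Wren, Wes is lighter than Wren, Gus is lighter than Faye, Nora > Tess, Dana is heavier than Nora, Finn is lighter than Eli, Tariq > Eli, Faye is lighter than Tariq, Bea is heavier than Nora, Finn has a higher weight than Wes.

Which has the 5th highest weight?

Wren

Piecing the relations together gives one ordering: Uma < Wes < Finn < Eli < Tess < Nora < Bea < Wren < Gus < Faye < Tariq < Dana.
The 5th largest is Wren.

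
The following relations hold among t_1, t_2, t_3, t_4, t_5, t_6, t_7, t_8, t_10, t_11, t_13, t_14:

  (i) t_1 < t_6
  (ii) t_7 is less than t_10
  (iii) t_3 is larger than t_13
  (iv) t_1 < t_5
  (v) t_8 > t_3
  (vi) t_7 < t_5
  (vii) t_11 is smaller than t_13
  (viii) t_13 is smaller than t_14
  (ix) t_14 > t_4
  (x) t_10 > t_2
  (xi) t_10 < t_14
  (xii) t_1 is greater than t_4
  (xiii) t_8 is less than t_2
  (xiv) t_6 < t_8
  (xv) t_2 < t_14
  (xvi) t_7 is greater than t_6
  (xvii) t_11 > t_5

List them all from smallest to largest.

t_4 < t_1 < t_6 < t_7 < t_5 < t_11 < t_13 < t_3 < t_8 < t_2 < t_10 < t_14

The consecutive links are each given: t_4 < t_1; t_1 < t_6; t_6 < t_7; t_7 < t_5; t_5 < t_11; t_11 < t_13; t_13 < t_3; t_3 < t_8; t_8 < t_2; t_2 < t_10; t_10 < t_14.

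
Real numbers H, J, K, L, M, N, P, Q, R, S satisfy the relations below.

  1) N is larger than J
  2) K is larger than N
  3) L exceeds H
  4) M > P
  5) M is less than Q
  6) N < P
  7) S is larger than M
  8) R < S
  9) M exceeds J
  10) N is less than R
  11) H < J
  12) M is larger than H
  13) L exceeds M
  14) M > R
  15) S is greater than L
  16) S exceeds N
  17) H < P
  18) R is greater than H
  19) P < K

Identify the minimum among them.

H

J is not least since H < J; N is not least since J < N; R is not least since H < R; P is not least since N < P; M is not least since H < M; L is not least since M < L; Q is not least since M < Q; K is not least since N < K; S is not least since R < S.
Only H has nothing below it, so H is the minimum.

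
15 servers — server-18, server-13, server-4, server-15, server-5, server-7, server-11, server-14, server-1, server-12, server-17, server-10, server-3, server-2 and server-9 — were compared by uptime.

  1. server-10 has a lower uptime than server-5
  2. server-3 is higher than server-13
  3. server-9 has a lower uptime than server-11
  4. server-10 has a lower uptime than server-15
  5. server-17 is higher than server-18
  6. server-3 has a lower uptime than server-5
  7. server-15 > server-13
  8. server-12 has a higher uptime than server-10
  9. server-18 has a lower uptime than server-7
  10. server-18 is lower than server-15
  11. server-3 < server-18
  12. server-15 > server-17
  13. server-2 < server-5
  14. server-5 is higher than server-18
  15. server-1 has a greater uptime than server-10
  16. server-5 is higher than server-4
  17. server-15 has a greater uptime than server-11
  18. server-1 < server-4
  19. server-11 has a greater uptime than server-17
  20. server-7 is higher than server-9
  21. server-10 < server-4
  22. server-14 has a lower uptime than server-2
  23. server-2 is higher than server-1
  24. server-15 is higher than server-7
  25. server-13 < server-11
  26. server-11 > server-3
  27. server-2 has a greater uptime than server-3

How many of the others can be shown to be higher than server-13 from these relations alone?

8

The elements the relations force above server-13 are server-3, server-18, server-7, server-17, server-2, server-5, server-11, server-15 — no chain reaches any other.
That is 8.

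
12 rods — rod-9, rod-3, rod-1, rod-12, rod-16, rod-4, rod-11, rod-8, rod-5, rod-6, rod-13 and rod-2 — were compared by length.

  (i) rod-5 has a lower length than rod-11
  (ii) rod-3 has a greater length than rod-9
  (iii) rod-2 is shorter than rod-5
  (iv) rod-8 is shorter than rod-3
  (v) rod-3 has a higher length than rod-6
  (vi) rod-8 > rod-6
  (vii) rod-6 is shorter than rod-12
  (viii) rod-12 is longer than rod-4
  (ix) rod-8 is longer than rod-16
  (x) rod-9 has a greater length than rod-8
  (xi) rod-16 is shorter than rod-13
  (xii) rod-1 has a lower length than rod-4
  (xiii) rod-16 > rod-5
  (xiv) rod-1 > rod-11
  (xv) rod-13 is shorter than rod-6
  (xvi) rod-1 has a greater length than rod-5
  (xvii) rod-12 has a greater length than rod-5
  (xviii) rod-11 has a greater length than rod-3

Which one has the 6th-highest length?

Chaining the given pairs: rod-2 < rod-5 < rod-16 < rod-13 < rod-6 < rod-8 < rod-9 < rod-3 < rod-11 < rod-1 < rod-4 < rod-12.
Counting 6 from the largest end gives rod-9.

rod-9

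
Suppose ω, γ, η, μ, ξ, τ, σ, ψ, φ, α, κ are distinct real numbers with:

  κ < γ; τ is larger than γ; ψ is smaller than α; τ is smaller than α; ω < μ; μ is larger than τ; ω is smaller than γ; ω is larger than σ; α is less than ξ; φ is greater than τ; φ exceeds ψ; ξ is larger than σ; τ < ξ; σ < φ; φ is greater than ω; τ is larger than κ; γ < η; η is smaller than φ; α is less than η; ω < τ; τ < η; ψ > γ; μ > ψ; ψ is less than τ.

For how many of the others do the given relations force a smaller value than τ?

5

Directly below τ: κ, ω, γ, ψ.
One step further: σ (5 so far).
Nothing else is reachable below τ; 5 in all.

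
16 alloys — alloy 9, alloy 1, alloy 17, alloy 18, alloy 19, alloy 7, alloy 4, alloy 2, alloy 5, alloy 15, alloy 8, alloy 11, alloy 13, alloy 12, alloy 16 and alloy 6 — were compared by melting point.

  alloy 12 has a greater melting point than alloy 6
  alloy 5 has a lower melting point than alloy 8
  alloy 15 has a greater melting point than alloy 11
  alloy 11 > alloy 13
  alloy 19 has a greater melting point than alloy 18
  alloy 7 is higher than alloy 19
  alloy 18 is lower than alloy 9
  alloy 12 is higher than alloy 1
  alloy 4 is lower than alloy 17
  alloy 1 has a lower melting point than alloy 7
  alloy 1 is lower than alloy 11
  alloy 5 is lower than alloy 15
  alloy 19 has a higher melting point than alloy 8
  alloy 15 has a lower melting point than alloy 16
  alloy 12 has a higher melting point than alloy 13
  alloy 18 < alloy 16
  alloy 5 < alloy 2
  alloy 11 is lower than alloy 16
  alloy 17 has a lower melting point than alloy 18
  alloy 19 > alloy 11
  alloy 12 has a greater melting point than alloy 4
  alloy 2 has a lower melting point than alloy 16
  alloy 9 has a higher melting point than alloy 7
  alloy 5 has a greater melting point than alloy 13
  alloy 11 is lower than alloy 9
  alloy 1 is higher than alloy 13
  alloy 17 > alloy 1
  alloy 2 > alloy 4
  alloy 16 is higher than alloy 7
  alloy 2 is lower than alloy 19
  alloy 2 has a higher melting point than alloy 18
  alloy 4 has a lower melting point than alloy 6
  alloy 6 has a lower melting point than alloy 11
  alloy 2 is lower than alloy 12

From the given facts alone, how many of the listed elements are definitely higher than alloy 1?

10

From alloy 1 the given relations immediately reach alloy 11, alloy 17, alloy 7, alloy 12.
From those, alloy 18, alloy 19, alloy 15, alloy 16, alloy 9 — 9 in total.
From those, alloy 2 — 10 in total.
No other element is forced above alloy 1 by the given relations, so the count is 10.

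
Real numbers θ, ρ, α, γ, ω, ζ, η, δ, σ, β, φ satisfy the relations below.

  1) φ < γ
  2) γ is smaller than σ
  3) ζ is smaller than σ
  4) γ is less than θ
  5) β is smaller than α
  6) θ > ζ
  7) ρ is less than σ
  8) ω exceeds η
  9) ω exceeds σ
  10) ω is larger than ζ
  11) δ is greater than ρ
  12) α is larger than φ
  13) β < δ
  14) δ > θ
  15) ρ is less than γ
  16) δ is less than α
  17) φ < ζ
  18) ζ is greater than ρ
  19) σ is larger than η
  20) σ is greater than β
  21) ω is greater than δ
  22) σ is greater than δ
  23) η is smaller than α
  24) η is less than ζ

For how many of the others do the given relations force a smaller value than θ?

Directly below θ: γ, ζ.
One step further: ρ, φ, η (5 so far).
No other element is forced below θ by the given relations, so the count is 5.

5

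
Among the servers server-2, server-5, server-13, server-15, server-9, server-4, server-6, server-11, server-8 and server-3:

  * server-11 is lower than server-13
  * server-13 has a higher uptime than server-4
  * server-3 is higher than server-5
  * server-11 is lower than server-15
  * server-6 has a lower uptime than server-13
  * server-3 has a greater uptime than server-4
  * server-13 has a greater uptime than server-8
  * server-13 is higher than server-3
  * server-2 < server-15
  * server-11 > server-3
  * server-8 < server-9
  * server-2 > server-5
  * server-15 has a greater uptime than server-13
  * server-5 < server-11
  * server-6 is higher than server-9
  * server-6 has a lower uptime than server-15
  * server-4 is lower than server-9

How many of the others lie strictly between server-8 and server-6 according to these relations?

Chaining upward from server-8 reaches: server-9, server-13, server-15.
Chaining downward from server-6 reaches: server-4, server-9.
Strictly between server-8 and server-6 are those in both lists: server-9 — 1 element.

1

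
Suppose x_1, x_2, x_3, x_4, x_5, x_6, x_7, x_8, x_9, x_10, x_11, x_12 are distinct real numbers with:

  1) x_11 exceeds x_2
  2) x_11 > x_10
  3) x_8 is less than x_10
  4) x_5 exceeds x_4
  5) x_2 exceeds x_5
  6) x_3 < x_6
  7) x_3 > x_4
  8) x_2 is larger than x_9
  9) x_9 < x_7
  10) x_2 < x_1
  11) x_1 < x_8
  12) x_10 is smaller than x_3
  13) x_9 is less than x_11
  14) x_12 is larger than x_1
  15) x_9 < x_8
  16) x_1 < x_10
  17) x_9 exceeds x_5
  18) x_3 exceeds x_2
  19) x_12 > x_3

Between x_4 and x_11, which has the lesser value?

x_4

x_4 < x_5 and x_5 < x_9 give x_4 < x_9.
With x_9 < x_2: x_4 < x_5 < x_9 < x_2.
With x_2 < x_1: x_4 < x_5 < x_9 < x_2 < x_1.
Then x_1 < x_10 extends the chain to x_10.
Then x_10 < x_11 extends the chain to x_11.
So x_4 < x_11; x_4 is the smaller of the two.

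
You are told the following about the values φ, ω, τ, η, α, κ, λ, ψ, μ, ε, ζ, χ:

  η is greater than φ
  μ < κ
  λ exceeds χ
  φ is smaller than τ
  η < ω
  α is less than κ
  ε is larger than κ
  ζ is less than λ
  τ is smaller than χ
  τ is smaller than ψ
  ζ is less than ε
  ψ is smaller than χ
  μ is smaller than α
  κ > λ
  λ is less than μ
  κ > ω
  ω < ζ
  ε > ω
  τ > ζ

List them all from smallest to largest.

Each adjacent pair is fixed by a given relation: φ < η; η < ω; ω < ζ; ζ < τ; τ < ψ; ψ < χ; χ < λ; λ < μ; μ < α; α < κ; κ < ε. Chaining them end to end gives the full order.

φ < η < ω < ζ < τ < ψ < χ < λ < μ < α < κ < ε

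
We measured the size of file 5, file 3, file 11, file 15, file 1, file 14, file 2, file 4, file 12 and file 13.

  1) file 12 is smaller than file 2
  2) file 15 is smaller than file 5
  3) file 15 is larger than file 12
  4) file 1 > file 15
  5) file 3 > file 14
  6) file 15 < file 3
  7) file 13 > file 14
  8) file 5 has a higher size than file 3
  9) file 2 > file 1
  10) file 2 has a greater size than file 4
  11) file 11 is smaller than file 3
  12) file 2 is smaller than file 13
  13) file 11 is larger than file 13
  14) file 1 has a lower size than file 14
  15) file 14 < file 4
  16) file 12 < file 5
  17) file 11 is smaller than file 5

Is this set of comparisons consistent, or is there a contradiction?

consistent

Every relation is compatible with file 12 < file 15 < file 1 < file 14 < file 4 < file 2 < file 13 < file 11 < file 3 < file 5; the set is consistent.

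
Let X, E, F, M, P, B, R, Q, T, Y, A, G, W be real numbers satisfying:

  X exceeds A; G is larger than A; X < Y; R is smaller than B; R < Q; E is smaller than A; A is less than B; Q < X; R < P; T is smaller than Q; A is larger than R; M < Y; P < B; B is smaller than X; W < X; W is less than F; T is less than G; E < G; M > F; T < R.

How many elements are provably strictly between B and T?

The relations place T below B. An element lies strictly between them when it is forced above T and also forced below B.
Above T: {R, Q, P, A, X, G, Y}. Below B: {E, R, P, A}.
Intersection: {R, P, A} — 3.

3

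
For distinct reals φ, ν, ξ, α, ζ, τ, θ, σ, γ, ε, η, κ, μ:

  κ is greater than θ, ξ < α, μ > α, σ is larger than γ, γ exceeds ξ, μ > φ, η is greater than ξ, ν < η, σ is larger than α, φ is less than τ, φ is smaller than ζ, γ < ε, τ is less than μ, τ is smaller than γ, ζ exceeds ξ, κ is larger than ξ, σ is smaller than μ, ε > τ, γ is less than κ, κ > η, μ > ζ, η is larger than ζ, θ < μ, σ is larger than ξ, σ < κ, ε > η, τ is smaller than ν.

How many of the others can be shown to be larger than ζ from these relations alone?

4

From ζ the given relations immediately reach η, μ.
From those, ε, κ — 4 in total.
No other element is forced above ζ by the given relations, so the count is 4.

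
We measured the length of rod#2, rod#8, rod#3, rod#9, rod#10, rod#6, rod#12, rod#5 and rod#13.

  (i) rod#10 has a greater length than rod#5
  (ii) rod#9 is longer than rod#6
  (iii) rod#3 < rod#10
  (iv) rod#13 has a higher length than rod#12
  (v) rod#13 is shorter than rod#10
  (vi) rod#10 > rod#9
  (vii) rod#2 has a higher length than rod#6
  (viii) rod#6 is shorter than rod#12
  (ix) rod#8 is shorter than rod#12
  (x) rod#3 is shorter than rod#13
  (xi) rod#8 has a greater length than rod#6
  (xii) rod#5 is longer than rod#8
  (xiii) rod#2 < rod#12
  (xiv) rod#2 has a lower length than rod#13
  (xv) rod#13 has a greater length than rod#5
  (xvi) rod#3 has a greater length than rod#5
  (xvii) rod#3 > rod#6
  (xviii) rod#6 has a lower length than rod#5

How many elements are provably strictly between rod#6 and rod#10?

Chaining upward from rod#6 reaches: rod#8, rod#5, rod#2, rod#9, rod#12, rod#3, rod#13.
Chaining downward from rod#10 reaches: rod#8, rod#5, rod#2, rod#9, rod#12, rod#3, rod#13.
Strictly between rod#6 and rod#10 are those in both lists: rod#8, rod#5, rod#2, rod#9, rod#12, rod#3, rod#13 — 7 elements.

7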